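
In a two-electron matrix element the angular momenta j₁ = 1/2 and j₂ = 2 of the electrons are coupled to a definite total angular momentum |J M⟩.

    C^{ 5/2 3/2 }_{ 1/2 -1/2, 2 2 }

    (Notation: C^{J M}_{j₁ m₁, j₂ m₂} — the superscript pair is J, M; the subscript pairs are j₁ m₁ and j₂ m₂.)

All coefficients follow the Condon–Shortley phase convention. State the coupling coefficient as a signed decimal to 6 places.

+0.447214

√[6·0!1!4!/6! · 0!1!4!0!4!1!] = √(576/5)
  +(−1)^0/∏(0,0,1,4,0,0)! = 1/24  (running 1/24)
⟨..|..⟩ = √(576/5)·(1/24) = +0.447214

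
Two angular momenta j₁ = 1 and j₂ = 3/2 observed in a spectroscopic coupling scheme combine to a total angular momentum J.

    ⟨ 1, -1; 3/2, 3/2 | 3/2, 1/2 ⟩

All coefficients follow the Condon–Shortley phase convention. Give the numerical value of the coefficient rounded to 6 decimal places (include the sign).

triangle: 1!*1!*2!/5! = 2/120
(j±m)!: 0!*2!*3!*0!*2!*1! = 24
prefactor² = (2J+1)*Δ*N² = 8/5
  k=1: −1/(1!*0!*1!*2!*0!*0!) = -1/2
Σ = -1/2  ⇒  CG² = 8/5*(-1/2)² = 2/5
CG = −√(2/5) = -0.632456

−√(2/5) ≈ -0.632456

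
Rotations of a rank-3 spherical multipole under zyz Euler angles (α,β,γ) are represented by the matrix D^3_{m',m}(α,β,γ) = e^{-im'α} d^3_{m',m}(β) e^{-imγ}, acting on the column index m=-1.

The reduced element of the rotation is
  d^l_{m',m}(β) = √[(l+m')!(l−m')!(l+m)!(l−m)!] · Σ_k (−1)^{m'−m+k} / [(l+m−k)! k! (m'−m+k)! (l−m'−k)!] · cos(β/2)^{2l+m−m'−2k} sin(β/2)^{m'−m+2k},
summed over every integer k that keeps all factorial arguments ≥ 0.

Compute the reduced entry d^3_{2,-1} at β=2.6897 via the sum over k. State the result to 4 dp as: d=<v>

d^3_{2,-1}(β=2.6897) via the finite sum:
With c≡cos(β/2)=0.224029 and s≡sin(β/2)=0.974583, N=[120·1·2·24]^{1/2}=75.894664
The bounds max(0,m−m')=0 and min(l+m,l−m')=1 give 2 terms
  k=0: (−1)^3·75.8947/(12)·0.2240^3·0.9746^3 = -0.065826
  k=1: (−1)^4·75.8947/(24)·0.2240^1·0.9746^5 = +0.622869
d^3_{2,-1}(2.6897) = -0.065826 +0.622869 = +0.557043

d=0.5570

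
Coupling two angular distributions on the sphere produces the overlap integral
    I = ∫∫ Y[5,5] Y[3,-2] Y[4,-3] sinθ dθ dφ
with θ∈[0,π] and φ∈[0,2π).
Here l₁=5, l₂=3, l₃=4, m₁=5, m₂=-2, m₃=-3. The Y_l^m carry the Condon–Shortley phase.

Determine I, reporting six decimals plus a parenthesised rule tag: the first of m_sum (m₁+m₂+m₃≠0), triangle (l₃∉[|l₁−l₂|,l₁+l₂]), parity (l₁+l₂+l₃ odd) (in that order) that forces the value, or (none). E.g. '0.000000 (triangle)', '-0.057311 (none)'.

m-sum 0 ✓  L=12 even ✓  2≤4≤8 ✓
Π(2lᵢ+1) = 11×7×9 = 693
triangle coeff Δ(5,3,4) = 1/180180
Σ_t [1,3]: t=1:−1/576 t=2:+1/144 t=3:−1/576 = 1/288
(3j)²=20/1001 [(5 3 4; 0 0 0)], sign=+1
Σ_t [0,0]: t=0:+1/17280 = 1/17280
(3j)²=35/858 [(5 3 4; 5 -2 -3)], sign=-1
⇒ 4πI² = 1050/1859
I = (-1)√(1050/1859/(4π)) = -0.21200691
No selection rule forces the value: the integral is nonzero (none).

-0.212007 (none)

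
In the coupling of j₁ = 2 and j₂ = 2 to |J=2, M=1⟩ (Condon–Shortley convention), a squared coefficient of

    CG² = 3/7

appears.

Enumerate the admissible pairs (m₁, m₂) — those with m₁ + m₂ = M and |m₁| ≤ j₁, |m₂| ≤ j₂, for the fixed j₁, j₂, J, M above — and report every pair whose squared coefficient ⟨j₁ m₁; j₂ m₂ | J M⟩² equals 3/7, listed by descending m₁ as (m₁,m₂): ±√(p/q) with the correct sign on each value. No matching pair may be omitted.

(2,-1): +√(3/7); (-1,2): +√(3/7)

Admissible pairs with m₁+m₂ = M = 1: (-1,2), (0,1), (1,0), (2,-1)
  (m₁,m₂)=(2,-1): CG² = 3/7, CG = +√(3/7)   ← matches the target
  (m₁,m₂)=(1,0): CG² = 1/14, CG = −√(1/14)
  (m₁,m₂)=(0,1): CG² = 1/14, CG = −√(1/14)
  (m₁,m₂)=(-1,2): CG² = 3/7, CG = +√(3/7)   ← matches the target
Pairs with CG² = 3/7: (2,-1): +√(3/7); (-1,2): +√(3/7)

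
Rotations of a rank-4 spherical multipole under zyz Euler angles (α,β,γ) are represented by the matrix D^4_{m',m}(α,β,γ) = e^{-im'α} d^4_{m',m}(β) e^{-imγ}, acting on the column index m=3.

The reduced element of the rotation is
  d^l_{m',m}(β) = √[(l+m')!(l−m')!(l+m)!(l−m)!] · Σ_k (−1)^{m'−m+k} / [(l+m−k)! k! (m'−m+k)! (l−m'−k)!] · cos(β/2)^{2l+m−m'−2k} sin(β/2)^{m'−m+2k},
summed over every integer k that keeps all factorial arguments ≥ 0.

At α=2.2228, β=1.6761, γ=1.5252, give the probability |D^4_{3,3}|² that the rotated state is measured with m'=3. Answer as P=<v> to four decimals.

First d^4_{3,3}(β=1.6761), then the phase factors e^{-i(3)α} and e^{-i(3)γ}:
Half-angle: c=0.668914, s=0.743340. N=√(5040·1·5040·1)=5040.000000
Admissible k: 0..1 (factorial args all ≥0)
  k=0: (−1)^0·5040.0000/(5040)·0.6689^8·0.7433^0 = +0.040083
  k=1: (−1)^1·5040.0000/(720)·0.6689^6·0.7433^2 = -0.346492
d^4_{3,3}(1.6761) = +0.040083 -0.346492 = -0.306409
|D^4_{3,3}|² = |d^4_{3,3}(β)|² = (-0.306409)² = 0.093887 (the z-rotation phases have unit modulus)

P=0.0939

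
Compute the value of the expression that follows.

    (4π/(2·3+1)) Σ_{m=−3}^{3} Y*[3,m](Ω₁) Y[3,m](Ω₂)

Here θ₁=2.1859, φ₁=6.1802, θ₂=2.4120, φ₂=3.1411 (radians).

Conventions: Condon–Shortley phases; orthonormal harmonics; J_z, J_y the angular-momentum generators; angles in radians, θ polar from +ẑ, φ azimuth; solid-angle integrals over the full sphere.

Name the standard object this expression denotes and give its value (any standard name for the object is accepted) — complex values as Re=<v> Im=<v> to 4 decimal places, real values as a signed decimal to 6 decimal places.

This sum is the spherical-harmonic addition theorem: it equals the Legendre polynomial P_l(cos γ) of the angle γ between the two directions.
Addition theorem: P_3(cos γ) = (4π/7) Σ_m Y*_{lm}(Ω₁) Y_{lm}(Ω₂), m = −3…3:
  m=-3: Y*=(0.216527, -0.069110)  Y=(-0.123566, -0.000183)  product (-0.026768, 0.008500)
  m=-2: Y*=(-0.385048, 0.080449)  Y=(-0.338491, -0.000334)  product (0.130362, -0.027103)
  m=-1: Y*=(0.174566, -0.018042)  Y=(-0.383115, -0.000189)  product (-0.066882, 0.006879)
  m=+0: Y*=(0.287500, -0.000000)  Y=(0.061632, 0.000000)  product (0.017719, 0.000000)
  m=+1: Y*=(-0.174566, -0.018042)  Y=(0.383115, -0.000189)  product (-0.066882, -0.006879)
  m=+2: Y*=(-0.385048, -0.080449)  Y=(-0.338491, 0.000334)  product (0.130362, 0.027103)
  m=+3: Y*=(-0.216527, -0.069110)  Y=(0.123566, -0.000183)  product (-0.026768, -0.008500)
Total Σ_m = (0.091143, -0.000000). Multiply by 1.795196: (0.163619, -0.000000). P_3(cos γ) = 0.163619

Legendre polynomial (addition theorem), +0.163619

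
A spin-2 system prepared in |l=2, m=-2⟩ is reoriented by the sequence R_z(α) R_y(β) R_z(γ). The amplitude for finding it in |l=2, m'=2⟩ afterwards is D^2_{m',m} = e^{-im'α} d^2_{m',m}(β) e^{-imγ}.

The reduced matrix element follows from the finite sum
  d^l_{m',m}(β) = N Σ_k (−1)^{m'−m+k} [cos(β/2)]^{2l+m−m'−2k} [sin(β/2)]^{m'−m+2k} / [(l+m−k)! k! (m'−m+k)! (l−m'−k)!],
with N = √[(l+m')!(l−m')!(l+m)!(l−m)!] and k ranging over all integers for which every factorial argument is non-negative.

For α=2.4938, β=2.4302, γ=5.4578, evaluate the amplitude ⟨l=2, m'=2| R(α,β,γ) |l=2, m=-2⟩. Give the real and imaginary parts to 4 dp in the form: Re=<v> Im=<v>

First d^2_{2,-2}(β=2.4302), then the phase factors e^{-i(2)α} and e^{-i(-2)γ}:
c=cos(2.430200/2)=0.348243, s=sin(2.430200/2)=0.937404; N=√[24·1·1·24]=24.000000
k: max(0,(-2)−(2))=0 … min(2+(-2),2−(2))=0
  k=0: (−1)^4·24.0000/(24)·0.3482^0·0.9374^4 = +0.772161
d^2_{2,-2}(2.4302) = +0.772161
Attach z-rotation phases: D = e^{-i(2)(2.4938)}·(+0.772161)·e^{-i(-2)(5.4578)} = +0.723964-0.268530i

Re=0.7240 Im=-0.2685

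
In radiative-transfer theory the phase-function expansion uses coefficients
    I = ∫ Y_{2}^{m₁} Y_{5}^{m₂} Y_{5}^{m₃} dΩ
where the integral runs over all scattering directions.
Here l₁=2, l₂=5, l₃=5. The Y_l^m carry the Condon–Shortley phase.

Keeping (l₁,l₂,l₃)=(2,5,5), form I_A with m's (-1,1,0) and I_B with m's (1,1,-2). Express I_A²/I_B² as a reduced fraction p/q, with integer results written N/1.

Shared (l₁,l₂,l₃)=(2,5,5): N and (l;000)² cancel in I_A²/I_B².
A: Δ = 2!·2!·8!/13! = 1/38610; Racah Σ t=1..2: t=1:−1/1440 t=2:+1/1152 = 1/5760; ⇒ 3j(2 5 5; -1 1 0)² = 1/858, sgn -1
B: Δ = 2!·2!·8!/13! = 1/38610; Racah Σ t=0..1: t=0:+1/2880 t=1:−1/1440 = -1/2880; ⇒ 3j(2 5 5; 1 1 -2)² = 7/715, sgn +1
I_A²/I_B² = (1/858)/(7/715) = 5/42

5/42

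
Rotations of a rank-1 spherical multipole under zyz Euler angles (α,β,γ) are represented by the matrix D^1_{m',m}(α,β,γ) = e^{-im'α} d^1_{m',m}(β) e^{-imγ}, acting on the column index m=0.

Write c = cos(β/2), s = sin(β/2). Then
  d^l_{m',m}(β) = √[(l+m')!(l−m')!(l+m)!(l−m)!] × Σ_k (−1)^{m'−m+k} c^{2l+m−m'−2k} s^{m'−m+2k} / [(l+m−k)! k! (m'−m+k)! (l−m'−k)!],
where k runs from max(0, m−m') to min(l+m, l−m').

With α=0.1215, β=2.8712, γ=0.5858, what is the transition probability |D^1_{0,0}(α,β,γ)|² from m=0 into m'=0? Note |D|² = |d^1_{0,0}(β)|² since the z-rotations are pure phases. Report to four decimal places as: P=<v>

P=0.9287

First d^1_{0,0}(β=2.8712), then the phase factors e^{-i(0)α} and e^{-i(0)γ}:
Half-angle: c=0.134785, s=0.990875. N=√(1·1·1·1)=1.000000
k∈{0,1} keeps every argument non-negative
  k=0: (−1)^0·1.0000/(1)·0.1348^2·0.9909^0 = +0.018167
  k=1: (−1)^1·1.0000/(1)·0.1348^0·0.9909^2 = -0.981833
d^1_{0,0}(2.8712) = +0.018167 -0.981833 = -0.963666
|D^1_{0,0}|² = |d^1_{0,0}(β)|² = (-0.963666)² = 0.928652 (the z-rotation phases have unit modulus)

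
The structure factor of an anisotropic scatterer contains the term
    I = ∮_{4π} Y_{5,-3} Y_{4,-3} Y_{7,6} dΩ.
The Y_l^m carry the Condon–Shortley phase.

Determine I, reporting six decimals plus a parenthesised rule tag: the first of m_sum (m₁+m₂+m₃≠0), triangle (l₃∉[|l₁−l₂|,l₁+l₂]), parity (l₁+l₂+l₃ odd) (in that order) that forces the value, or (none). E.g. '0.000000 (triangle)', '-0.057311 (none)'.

m-sum 0 ✓  L=16 even ✓  1≤7≤9 ✓
Π(2lᵢ+1) = 11×9×15 = 1485
triangle coeff Δ(5,4,7) = 1/6126120
Σ_t [0,2]: t=0:+1/69120 t=1:−1/20736 t=2:+1/69120 = -1/51840
(3j)²=280/21879 [(5 4 7; 0 0 0)], sign=+1
Σ_t [0,1]: t=0:+1/9676800 t=1:−1/3628800 = -1/5806080
(3j)²=5/408 [(5 4 7; -3 -3 6)], sign=+1
⇒ 4πI² = 875/3757
I = (+1)√(875/3757/(4π)) = 0.13613773
No selection rule forces the value: the integral is nonzero (none).

0.136138 (none)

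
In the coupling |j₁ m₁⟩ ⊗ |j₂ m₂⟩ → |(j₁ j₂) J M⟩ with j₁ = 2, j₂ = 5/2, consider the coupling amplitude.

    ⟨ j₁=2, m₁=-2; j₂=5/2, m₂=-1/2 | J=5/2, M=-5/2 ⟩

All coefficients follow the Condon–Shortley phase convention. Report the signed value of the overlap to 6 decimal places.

+√(3/14) ≈ +0.462910

triangle: 2!*2!*3!/8! = 24/40320
(j±m)!: 0!*4!*2!*3!*0!*5! = 34560
prefactor² = (2J+1)*Δ*N² = 864/7
  k=2: +1/(2!*0!*2!*0!*0!*3!) = 1/24
Σ = 1/24  ⇒  CG² = 864/7*(1/24)² = 3/14
CG = +√(3/14) = +0.462910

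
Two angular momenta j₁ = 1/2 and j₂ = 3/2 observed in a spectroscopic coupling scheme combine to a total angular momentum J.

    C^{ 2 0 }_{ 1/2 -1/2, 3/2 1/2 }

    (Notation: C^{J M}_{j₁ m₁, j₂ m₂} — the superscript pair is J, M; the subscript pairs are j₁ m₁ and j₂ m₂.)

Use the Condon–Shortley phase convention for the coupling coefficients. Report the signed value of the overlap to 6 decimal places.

+√(1/2) ≈ +0.707107

j₁+j₂−J=0  J+j₁−j₂=1  J−j₁+j₂=3  j₁+j₂+J+1=5
(j₁±m₁, j₂±m₂, J±M) = (0,1,2,1,2,2)
P² = 2
sum k=0..0:
  [0] +1/2 = 1/2
S = 1/2
C² = P²·S² = 1/2 ; C = +0.707107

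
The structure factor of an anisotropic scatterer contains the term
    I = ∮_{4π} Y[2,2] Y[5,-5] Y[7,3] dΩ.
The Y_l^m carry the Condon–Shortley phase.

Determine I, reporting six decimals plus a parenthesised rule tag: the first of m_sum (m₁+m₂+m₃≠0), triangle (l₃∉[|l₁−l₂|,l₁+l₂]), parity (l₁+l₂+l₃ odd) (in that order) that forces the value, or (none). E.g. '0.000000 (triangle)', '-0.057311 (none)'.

-0.011332 (none)

m-sum 0 ✓  L=14 even ✓  3≤7≤7 ✓
Π(2lᵢ+1) = 5×11×15 = 825
triangle coeff Δ(2,5,7) = 1/15015
Σ_t [0,0]: t=0:+1/57600 = 1/57600
(3j)²=21/715 [(2 5 7; 0 0 0)], sign=-1
Σ_t [0,0]: t=0:+1/87091200 = 1/87091200
(3j)²=1/15015 [(2 5 7; 2 -5 3)], sign=+1
⇒ 4πI² = 3/1859
I = (-1)√(3/1859/(4π)) = -0.01133225
No selection rule forces the value: the integral is nonzero (none).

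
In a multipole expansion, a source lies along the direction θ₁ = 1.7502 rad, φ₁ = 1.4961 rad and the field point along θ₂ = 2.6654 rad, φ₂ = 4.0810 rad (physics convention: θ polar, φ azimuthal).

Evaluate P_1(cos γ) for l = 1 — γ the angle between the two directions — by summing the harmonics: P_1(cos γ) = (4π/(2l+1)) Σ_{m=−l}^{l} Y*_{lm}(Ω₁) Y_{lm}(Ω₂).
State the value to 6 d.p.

Summing Y*_{l m}(θ₁,φ₁)·Y_{l m}(θ₂,φ₂) over m ∈ [−1, 1]; prefactor 4π/(2·1+1) = 4.188790:
  [-1]  conj(Y_{1,-1})(Ω₁) = (0.025369, 0.339001) ; Y_{1,-1}(Ω₂) = (-0.093483, 0.127841) ; Δ = (-0.045710, -0.028448)
  [+0]  conj(Y_{1,0})(Ω₁) = (-0.087188, -0.000000) ; Y_{1,0}(Ω₂) = (-0.434244, 0.000000) ; Δ = (0.037861, 0.000000)
  [+1]  conj(Y_{1,1})(Ω₁) = (-0.025369, 0.339001) ; Y_{1,1}(Ω₂) = (0.093483, 0.127841) ; Δ = (-0.045710, 0.028448)
Σ over m = (-0.053559, 0.000000); ×(4π/3) → (-0.224347, 0.000000). Real part: -0.224347

-0.224347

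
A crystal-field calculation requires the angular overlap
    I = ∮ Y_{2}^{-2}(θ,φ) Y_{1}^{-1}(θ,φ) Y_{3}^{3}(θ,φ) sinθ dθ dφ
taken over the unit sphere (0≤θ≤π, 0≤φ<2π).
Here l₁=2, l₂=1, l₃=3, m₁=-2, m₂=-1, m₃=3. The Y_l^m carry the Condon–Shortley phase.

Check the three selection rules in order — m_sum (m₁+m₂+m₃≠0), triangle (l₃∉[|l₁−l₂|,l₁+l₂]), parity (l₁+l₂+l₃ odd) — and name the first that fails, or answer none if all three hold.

Σmᵢ = 0  ✓
l₃∈[|l₁−l₂|,l₁+l₂]=[1,3], have l₃=3  ✓
Σlᵢ = 6 ⇒ even  ✓

none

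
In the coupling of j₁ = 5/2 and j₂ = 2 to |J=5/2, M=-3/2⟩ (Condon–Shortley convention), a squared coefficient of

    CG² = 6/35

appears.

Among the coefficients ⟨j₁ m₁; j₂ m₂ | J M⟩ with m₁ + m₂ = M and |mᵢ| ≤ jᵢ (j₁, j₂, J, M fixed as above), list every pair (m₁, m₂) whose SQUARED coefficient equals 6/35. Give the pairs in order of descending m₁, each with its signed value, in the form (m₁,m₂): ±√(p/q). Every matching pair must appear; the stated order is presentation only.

Admissible pairs with m₁+m₂ = M = -3/2: (-5/2,1), (-3/2,0), (-1/2,-1), (1/2,-2)
  (m₁,m₂)=(1/2,-2): CG² = 27/70, CG = +√(27/70)
  (m₁,m₂)=(-1/2,-1): CG² = 6/35, CG = −√(6/35)   ← matches the target
  (m₁,m₂)=(-3/2,0): CG² = 1/70, CG = −√(1/70)
  (m₁,m₂)=(-5/2,1): CG² = 3/7, CG = +√(3/7)
Pairs with CG² = 6/35: (-1/2,-1): −√(6/35)

(-1/2,-1): −√(6/35)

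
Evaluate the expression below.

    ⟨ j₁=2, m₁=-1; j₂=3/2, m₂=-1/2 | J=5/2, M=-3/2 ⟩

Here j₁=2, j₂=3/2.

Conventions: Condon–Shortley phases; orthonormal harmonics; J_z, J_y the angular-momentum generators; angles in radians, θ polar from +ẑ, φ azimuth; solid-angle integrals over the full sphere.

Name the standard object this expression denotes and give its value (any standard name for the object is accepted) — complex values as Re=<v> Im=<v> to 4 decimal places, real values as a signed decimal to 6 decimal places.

This is a Clebsch–Gordan (vector-coupling) coefficient.
j₁+j₂−J=1  J+j₁−j₂=3  J−j₁+j₂=2  j₁+j₂+J+1=7
(j₁±m₁, j₂±m₂, J±M) = (1,3,1,2,1,4)
P² = 144/35
sum k=0..1:
  [0] +1/6 = 1/6
  [1] −1/4 = -1/4
S = -1/12
C² = P²·S² = 1/35 ; C = -0.169031

Clebsch–Gordan coefficient, −√(1/35) ≈ -0.169031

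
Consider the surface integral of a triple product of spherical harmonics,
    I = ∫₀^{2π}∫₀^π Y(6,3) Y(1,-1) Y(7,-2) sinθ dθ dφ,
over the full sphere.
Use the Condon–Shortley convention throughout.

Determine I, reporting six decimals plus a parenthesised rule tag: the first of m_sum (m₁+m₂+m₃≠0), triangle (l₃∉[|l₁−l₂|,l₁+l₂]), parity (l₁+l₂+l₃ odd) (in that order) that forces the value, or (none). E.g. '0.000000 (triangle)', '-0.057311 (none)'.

Rules hold: Σm=0, L=14 even, 5≤7≤7.
N = 13·3·15 = 585
Δ = 0!·12!·2!/15! = 1/1365
Racah Σ t=0..0: t=0:+1/518400 = 1/518400
⇒ 3j(6 1 7; 0 0 0)² = 7/195, sgn -1
Racah Σ t=0..0: t=0:+1/4354560 = 1/4354560
⇒ 3j(6 1 7; 3 -1 -2)² = 2/273, sgn -1
4πI² = N·(3j₀)²·(3jₘ)² = 2/13
I = +1·√(0.153846/4π) = 0.11064668
No selection rule forces the value: the integral is nonzero (none).

0.110647 (none)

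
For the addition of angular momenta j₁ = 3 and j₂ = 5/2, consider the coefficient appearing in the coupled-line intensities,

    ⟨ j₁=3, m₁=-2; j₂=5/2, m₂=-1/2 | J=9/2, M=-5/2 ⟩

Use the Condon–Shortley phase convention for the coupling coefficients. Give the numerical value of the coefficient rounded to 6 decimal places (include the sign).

triangle: 1!*5!*4!/11! = 2880/39916800
(j±m)!: 1!*5!*2!*3!*2!*7! = 14515200
prefactor² = (2J+1)*Δ*N² = 115200/11
  k=0: +1/(0!*1!*5!*2!*0!*2!) = 1/480
  k=1: −1/(1!*0!*4!*1!*1!*3!) = -1/144
Σ = -7/1440  ⇒  CG² = 115200/11*(-7/1440)² = 49/198
CG = −√(49/198) = -0.497468

-0.497468  (= −√(49/198))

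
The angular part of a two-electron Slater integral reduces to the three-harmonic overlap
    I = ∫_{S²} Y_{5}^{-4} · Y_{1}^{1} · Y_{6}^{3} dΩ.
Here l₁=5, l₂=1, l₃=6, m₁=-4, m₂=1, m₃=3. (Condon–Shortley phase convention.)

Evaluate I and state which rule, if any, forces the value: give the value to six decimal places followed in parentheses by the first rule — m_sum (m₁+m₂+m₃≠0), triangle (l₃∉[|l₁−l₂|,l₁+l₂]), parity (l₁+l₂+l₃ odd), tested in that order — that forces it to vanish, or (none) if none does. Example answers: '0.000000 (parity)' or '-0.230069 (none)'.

m-sum 0 ✓  L=12 even ✓  4≤6≤6 ✓
Π(2lᵢ+1) = 11×3×13 = 429
triangle coeff Δ(5,1,6) = 1/858
Σ_t [0,0]: t=0:+1/14400 = 1/14400
(3j)²=6/143 [(5 1 6; 0 0 0)], sign=+1
Σ_t [0,0]: t=0:+1/725760 = 1/725760
(3j)²=1/286 [(5 1 6; -4 1 3)], sign=-1
⇒ 4πI² = 9/143
I = (-1)√(9/143/(4π)) = -0.07076985
No selection rule forces the value: the integral is nonzero (none).

-0.070770 (none)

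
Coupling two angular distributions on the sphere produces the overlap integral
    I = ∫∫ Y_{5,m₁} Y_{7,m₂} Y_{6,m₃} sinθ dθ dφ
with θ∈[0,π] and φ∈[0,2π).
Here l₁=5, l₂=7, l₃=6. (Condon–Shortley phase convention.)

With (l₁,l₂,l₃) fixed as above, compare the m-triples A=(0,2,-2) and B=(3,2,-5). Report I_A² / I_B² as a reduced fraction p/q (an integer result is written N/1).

27/19712

Same 5,7,6: normalisation and zero-m 3j drop out of the ratio.
A: Δ: 6! 4! 8! / 19! → 1/174594420; sum: t=1:−1/116121600 t=2:+1/1451520 t=3:−1/207360 t=4:+1/207360 t=5:−1/1658880 = 1/12902400; 3j²(5 7 6; 0 2 -2) = Δ·Π!·Σ² = 27/1293292  (sign +1)
B: Δ: 6! 4! 8! / 19! → 1/174594420; sum: t=1:−1/29030400 t=2:+1/5806080 = 1/7257600; 3j²(5 7 6; 3 2 -5) = Δ·Π!·Σ² = 64/4199  (sign -1)
I_A²/I_B² = (27/1293292)/(64/4199) = 27/19712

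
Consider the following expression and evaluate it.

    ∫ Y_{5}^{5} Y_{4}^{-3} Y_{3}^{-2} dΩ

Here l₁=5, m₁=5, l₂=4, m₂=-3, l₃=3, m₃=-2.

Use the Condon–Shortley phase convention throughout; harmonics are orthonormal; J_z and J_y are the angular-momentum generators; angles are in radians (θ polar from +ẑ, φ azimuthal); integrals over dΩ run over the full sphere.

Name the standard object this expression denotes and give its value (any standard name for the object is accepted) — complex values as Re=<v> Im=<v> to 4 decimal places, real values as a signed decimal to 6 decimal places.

Gaunt coefficient, -0.212007

This is a Gaunt coefficient — the integral of a triple product of spherical harmonics over the sphere.
Checks pass: Σm=0; 12 even; l₃=3∈[1,9].
(2·5+1)(2·4+1)(2·3+1) = 693
Δ: 6! 4! 2! / 13! → 1/180180
sum: t=2:+1/576 t=3:−1/144 t=4:+1/576 = -1/288
3j²(5 4 3; 0 0 0) = Δ·Π!·Σ² = 20/1001  (sign +1)
sum: t=0:+1/17280 = 1/17280
3j²(5 4 3; 5 -3 -2) = Δ·Π!·Σ² = 35/858  (sign -1)
combine: 4πI² = 693·20/1001·35/858 = 1050/1859
take √, sign -1: I = -0.21200691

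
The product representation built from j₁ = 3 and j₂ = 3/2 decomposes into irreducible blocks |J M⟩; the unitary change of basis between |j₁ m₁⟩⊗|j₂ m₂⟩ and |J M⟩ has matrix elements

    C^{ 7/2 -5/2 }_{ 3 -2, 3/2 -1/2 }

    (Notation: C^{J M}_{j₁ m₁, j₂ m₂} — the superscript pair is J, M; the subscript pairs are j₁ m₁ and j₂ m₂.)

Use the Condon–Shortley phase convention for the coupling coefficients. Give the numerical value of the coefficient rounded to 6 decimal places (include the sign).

triangle: 1!·5!·2!/9! = 240/362880
(j±m)!: 1!·5!·1!·2!·1!·6! = 172800
prefactor² = (2J+1)·Δ·N² = 6400/7
  k=0: +1/(0!·1!·5!·1!·0!·1!) = 1/120
  k=1: −1/(1!·0!·4!·0!·1!·2!) = -1/48
Σ = -1/80  ⇒  CG² = 6400/7·(-1/80)² = 1/7
CG = −√(1/7) = -0.377964

-0.377964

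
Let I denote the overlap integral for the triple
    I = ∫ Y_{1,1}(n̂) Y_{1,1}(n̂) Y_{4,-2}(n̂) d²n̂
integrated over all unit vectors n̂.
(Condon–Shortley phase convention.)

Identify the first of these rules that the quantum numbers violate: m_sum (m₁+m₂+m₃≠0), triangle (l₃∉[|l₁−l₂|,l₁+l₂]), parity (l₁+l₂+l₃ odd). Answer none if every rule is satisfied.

Σmᵢ = 0  ✓
l₃∈[|l₁−l₂|,l₁+l₂]=[0,2] required, l₃=4 fails  ✗
Σlᵢ = 6 ⇒ even

triangle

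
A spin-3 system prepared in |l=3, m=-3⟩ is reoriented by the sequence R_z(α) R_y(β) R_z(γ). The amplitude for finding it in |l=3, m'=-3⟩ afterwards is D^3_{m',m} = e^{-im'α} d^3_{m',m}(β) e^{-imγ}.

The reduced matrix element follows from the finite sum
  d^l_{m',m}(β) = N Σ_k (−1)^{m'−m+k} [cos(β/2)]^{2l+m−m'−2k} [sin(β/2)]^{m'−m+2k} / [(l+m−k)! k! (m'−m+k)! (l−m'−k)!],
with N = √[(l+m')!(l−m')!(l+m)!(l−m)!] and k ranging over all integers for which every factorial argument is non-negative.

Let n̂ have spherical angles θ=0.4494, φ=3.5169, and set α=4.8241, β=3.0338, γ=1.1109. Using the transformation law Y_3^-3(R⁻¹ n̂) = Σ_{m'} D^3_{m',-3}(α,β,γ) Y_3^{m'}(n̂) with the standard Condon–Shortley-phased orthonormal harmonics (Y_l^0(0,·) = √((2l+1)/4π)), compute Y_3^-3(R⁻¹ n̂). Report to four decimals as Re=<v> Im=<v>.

Re=-0.0430 Im=-0.0004

Need the full column D^3_{m',-3} for m'=−3..3 at α=4.8241, β=3.0338, γ=1.1109.
cos(β/2)=0.053870, sin(β/2)=0.998548
d^3_{-3,-3}: single k=0 term ⇒ +0.000000;  D = +0.000000-0.000000i
d^3_{-2,-3}: single k=0 term ⇒ -0.000001;  D = -0.000001-0.000000i
d^3_{-1,-3}: single k=0 term ⇒ +0.000033;  D = -0.000010+0.000031i
d^3_{0,-3}: single k=0 term ⇒ -0.000696;  D = +0.000683+0.000132i
d^3_{1,-3}: single k=0 term ⇒ +0.011174;  D = +0.000886-0.011139i
d^3_{2,-3}: single k=0 term ⇒ -0.130999;  D = -0.130931+0.004232i
d^3_{3,-3}: single k=0 term ⇒ +0.991319;  D = +0.142282+0.981055i
Y_3^{m'}(θ=0.4494,φ=3.5169) and Σ D·Y over m':
  (+0.0000-0.0000i)·(-0.0147+0.0309i)  (-0.0000-0.0000i)·(+0.1270-0.1185i)  (-0.0000+0.0000i)·(-0.3992+0.1573i)  (+0.0007+0.0001i)·(+0.3551+0.0000i)  (+0.0009-0.0111i)·(+0.3992+0.1573i)  (-0.1309+0.0042i)·(+0.1270+0.1185i)  (+0.1423+0.9811i)·(+0.0147+0.0309i)
Y_3^-3(R⁻¹ n̂) = -0.042985-0.000416i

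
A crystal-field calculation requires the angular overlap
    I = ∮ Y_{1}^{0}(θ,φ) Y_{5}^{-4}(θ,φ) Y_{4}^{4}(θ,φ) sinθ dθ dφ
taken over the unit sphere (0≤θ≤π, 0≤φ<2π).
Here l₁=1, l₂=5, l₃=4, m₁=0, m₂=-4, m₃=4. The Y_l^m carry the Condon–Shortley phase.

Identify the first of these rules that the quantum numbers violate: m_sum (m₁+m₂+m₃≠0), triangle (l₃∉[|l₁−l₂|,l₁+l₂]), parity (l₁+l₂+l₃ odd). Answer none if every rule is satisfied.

m₁+m₂+m₃ = 0 − 4 + 4 = 0  ✓
triangle: |1−5|=4 ≤ l₃=4 ≤ 1+5=6  ✓
parity: l₁+l₂+l₃ = 10 is even  ✓

none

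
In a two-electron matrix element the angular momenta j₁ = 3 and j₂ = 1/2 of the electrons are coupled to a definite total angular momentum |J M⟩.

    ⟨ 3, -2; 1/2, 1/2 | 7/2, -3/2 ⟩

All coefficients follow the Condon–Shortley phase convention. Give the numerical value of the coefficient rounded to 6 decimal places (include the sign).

+√(2/7) = +0.534522

triangle: 0!×6!×1!/8! = 720/40320
(j±m)!: 1!×5!×1!×0!×2!×5! = 28800
prefactor² = (2J+1)×Δ×N² = 28800/7
  k=0: +1/(0!×0!×5!×1!×1!×0!) = 1/120
Σ = 1/120  ⇒  CG² = 28800/7×(1/120)² = 2/7
CG = +√(2/7) = +0.534522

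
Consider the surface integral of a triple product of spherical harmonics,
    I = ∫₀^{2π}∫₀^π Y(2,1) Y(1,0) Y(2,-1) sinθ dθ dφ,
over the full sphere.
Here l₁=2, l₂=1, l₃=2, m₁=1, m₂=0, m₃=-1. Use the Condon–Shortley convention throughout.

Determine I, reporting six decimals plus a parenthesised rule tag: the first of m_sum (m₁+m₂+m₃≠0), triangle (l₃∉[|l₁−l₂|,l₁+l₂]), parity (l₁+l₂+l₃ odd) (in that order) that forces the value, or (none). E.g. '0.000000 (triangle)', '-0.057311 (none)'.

0.000000 (parity)

L=5 odd ⇒ parity kills the (l;000) factor ⇒ I = 0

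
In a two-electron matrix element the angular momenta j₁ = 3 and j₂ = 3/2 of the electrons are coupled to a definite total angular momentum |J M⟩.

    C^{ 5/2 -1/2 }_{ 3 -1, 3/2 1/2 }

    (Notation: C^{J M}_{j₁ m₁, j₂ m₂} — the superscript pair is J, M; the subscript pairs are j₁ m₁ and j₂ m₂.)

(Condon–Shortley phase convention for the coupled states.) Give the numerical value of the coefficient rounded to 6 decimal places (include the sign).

−√(1/70) = -0.119523

√[6·2!4!1!/8! · 2!4!2!1!2!3!] = √(288/35)
  +(−1)^1/∏(1,1,3,1,1,0)! = -1/6  (running -1/6)
  +(−1)^2/∏(2,0,2,0,2,1)! = 1/8  (running -1/24)
⟨..|..⟩ = √(288/35)·(-1/24) = -0.119523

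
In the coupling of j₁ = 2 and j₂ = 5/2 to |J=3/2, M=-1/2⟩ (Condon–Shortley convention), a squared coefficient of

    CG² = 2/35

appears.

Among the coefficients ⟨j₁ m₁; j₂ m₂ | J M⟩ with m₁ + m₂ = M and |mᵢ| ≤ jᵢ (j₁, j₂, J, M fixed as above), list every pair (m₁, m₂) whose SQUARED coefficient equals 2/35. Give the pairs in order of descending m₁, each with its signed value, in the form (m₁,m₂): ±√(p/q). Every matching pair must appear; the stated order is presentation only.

(0,-1/2): −√(2/35)

Admissible pairs with m₁+m₂ = M = -1/2: (-2,3/2), (-1,1/2), (0,-1/2), (1,-3/2), (2,-5/2)
  (m₁,m₂)=(2,-5/2): CG² = 8/21, CG = +√(8/21)
  (m₁,m₂)=(1,-3/2): CG² = 2/105, CG = −√(2/105)
  (m₁,m₂)=(0,-1/2): CG² = 2/35, CG = −√(2/35)   ← matches the target
  (m₁,m₂)=(-1,1/2): CG² = 5/21, CG = +√(5/21)
  (m₁,m₂)=(-2,3/2): CG² = 32/105, CG = −√(32/105)
Pairs with CG² = 2/35: (0,-1/2): −√(2/35)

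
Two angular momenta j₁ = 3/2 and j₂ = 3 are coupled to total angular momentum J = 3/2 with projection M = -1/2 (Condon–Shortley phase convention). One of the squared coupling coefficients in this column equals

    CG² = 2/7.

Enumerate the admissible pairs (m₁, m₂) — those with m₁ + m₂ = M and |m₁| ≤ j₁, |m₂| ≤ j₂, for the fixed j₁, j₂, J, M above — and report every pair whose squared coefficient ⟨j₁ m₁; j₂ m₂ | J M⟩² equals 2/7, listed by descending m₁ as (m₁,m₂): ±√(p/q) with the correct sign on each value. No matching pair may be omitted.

Admissible pairs with m₁+m₂ = M = -1/2: (-3/2,1), (-1/2,0), (1/2,-1), (3/2,-2)
  (m₁,m₂)=(3/2,-2): CG² = 2/7, CG = +√(2/7)   ← matches the target
  (m₁,m₂)=(1/2,-1): CG² = 12/35, CG = −√(12/35)
  (m₁,m₂)=(-1/2,0): CG² = 9/35, CG = +√(9/35)
  (m₁,m₂)=(-3/2,1): CG² = 4/35, CG = −√(4/35)
Pairs with CG² = 2/7: (3/2,-2): +√(2/7)

(3/2,-2): +√(2/7)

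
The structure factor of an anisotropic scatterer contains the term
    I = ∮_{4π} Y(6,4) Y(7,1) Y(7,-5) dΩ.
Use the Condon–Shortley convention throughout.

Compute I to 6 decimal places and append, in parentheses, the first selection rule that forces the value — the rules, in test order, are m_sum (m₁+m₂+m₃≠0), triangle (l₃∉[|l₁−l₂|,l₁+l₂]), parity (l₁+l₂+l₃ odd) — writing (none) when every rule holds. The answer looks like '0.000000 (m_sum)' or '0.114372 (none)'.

0.082830 (none)

Rules hold: Σm=0, L=20 even, 1≤7≤13.
N = 13·15·15 = 2925
Δ = 6!·6!·8!/21! = 1/2444321880
Racah Σ t=0..6: t=0:+1/2612736000 t=1:−1/20736000 t=2:+1/1658880 t=3:−1/746496 t=4:+1/1658880 t=5:−1/20736000 t=6:+1/2612736000 = -1/4354560
⇒ 3j(6 7 7; 0 0 0)² = 1000/138567, sgn +1
Racah Σ t=0..2: t=0:+1/1393459200 t=1:−1/72576000 t=2:+1/49766400 = 7/995328000
⇒ 3j(6 7 7; 4 1 -5)² = 343/83980, sgn +1
4πI² = N·(3j₀)²·(3jₘ)² = 1286250/14919047
I = +1·√(0.0862153/4π) = 0.08282992
No selection rule forces the value: the integral is nonzero (none).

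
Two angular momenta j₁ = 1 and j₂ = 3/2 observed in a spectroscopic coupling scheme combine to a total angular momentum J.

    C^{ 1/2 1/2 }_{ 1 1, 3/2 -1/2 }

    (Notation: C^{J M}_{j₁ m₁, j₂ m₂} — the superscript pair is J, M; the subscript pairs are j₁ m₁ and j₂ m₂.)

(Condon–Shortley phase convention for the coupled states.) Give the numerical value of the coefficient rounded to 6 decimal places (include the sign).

+0.408248  (= +√(1/6))

triangle: 2!×0!×1!/4! = 2/24
(j±m)!: 2!×0!×1!×2!×1!×0! = 4
prefactor² = (2J+1)×Δ×N² = 2/3
  k=0: +1/(0!×2!×0!×1!×0!×0!) = 1/2
Σ = 1/2  ⇒  CG² = 2/3×(1/2)² = 1/6
CG = +√(1/6) = +0.408248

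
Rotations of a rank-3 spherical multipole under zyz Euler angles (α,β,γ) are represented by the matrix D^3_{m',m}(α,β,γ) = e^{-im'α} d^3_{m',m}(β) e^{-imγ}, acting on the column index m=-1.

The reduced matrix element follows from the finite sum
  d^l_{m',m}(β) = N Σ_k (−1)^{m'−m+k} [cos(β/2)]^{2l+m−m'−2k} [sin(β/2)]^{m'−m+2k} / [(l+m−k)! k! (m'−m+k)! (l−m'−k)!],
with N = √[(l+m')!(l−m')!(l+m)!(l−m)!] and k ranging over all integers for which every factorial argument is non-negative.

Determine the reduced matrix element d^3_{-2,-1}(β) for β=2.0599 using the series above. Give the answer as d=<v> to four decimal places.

d=-0.4457

d^3_{-2,-1}(β=2.0599) via the finite sum:
Half-angle: c=0.514862, s=0.857273. N=√(1·120·2·24)=75.894664
k∈{1,2} keeps every argument non-negative
  k=1: (−1)^0·75.8947/(24)·0.5149^5·0.8573^1 = +0.098078
  k=2: (−1)^1·75.8947/(12)·0.5149^3·0.8573^3 = -0.543826
d^3_{-2,-1}(2.0599) = +0.098078 -0.543826 = -0.445747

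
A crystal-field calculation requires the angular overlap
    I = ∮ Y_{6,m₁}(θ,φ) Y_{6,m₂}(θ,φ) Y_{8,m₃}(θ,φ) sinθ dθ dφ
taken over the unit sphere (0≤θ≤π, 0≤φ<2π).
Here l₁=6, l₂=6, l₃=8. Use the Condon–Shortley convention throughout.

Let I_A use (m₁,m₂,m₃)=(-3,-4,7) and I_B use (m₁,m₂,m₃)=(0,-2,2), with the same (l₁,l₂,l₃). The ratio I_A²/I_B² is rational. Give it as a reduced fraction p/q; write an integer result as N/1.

Shared (l₁,l₂,l₃)=(6,6,8): N and (l;000)² cancel in I_A²/I_B².
A: Δ = 4!·8!·8!/21! = 1/1309458150; Racah Σ t=1..2: t=1:−1/1219276800 t=2:+1/812851200 = 1/2438553600; ⇒ 3j(6 6 8; -3 -4 7)² = 6/2261, sgn -1
B: Δ = 4!·8!·8!/21! = 1/1309458150; Racah Σ t=0..4: t=0:+1/19906560 t=1:−1/3110400 t=2:+1/3317760 t=3:−1/21772800 t=4:+1/1393459200 = -1/66355200; ⇒ 3j(6 6 8; 0 -2 2)² = 21/92378, sgn -1
I_A²/I_B² = (6/2261)/(21/92378) = 572/49

572/49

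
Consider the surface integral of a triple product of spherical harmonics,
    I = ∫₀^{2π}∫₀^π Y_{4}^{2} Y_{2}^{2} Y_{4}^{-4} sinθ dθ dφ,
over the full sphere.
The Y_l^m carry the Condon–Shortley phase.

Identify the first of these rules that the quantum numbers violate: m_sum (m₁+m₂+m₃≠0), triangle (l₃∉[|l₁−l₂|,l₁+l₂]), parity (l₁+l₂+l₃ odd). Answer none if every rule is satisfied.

none

Σmᵢ = 0  ✓
l₃∈[|l₁−l₂|,l₁+l₂]=[2,6], have l₃=4  ✓
Σlᵢ = 10 ⇒ even  ✓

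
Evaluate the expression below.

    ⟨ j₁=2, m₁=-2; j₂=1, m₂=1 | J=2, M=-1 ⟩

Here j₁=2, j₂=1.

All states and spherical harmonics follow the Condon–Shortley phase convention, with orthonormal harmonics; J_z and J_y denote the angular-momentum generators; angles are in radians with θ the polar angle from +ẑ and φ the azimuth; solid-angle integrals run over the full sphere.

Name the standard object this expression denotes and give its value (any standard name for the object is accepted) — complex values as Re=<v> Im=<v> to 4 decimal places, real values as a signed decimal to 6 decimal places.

This is a Clebsch–Gordan (vector-coupling) coefficient.
j₁+j₂−J=1  J+j₁−j₂=3  J−j₁+j₂=1  j₁+j₂+J+1=6
(j₁±m₁, j₂±m₂, J±M) = (0,4,2,0,1,3)
P² = 12
sum k=1..1:
  [1] −1/6 = -1/6
S = -1/6
C² = P²·S² = 1/3 ; C = -0.577350

Clebsch–Gordan coefficient, −√(1/3) ≈ -0.577350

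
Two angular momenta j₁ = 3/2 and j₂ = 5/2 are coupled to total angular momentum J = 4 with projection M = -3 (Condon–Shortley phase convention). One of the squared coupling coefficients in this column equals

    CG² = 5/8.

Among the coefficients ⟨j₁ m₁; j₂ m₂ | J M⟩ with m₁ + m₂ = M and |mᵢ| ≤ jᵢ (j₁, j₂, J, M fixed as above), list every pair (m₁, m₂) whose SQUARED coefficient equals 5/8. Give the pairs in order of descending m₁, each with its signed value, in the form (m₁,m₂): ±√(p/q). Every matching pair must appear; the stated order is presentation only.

Admissible pairs with m₁+m₂ = M = -3: (-3/2,-3/2), (-1/2,-5/2)
  (m₁,m₂)=(-1/2,-5/2): CG² = 3/8, CG = +√(3/8)
  (m₁,m₂)=(-3/2,-3/2): CG² = 5/8, CG = +√(5/8)   ← matches the target
Pairs with CG² = 5/8: (-3/2,-3/2): +√(5/8)

(-3/2,-3/2): +√(5/8)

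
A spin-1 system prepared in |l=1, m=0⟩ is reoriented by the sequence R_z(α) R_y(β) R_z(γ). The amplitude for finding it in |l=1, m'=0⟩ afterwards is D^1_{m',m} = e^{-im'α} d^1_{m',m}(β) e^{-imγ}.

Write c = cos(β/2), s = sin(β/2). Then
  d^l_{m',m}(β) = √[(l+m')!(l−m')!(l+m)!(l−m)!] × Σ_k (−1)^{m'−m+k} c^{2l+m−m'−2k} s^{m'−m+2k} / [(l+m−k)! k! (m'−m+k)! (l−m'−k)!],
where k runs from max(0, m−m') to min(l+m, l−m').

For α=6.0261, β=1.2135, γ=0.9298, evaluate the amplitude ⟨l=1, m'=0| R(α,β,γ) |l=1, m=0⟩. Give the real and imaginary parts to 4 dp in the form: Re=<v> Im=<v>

Re=0.3497 Im=0.0000

D^1_{0,0}(6.0261,1.2135,0.9298) = e^{-i·0·6.0261}·d^1_{0,0}(1.2135)·e^{-i·0·0.9298}. Compute d first:
Half-angle: c=0.821506, s=0.570201. N=√(1·1·1·1)=1.000000
k: max(0,(0)−(0))=0 … min(1+(0),1−(0))=1
  k=0: (−1)^0·1.0000/(1)·0.8215^2·0.5702^0 = +0.674871
  k=1: (−1)^1·1.0000/(1)·0.8215^0·0.5702^2 = -0.325129
d^1_{0,0}(1.2135) = +0.674871 -0.325129 = +0.349743
D = (+1.000000+0.000000i)·(+0.349743)·(+1.000000+0.000000i) = +0.349743+0.000000i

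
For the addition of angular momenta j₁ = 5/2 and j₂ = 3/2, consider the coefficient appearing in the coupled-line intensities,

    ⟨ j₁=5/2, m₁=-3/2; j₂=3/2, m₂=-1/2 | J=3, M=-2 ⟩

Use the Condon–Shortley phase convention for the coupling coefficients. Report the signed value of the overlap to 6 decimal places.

√[7·1!4!2!/8! · 1!4!1!2!1!5!] = √(48)
  +(−1)^0/∏(0,1,4,1,0,1)! = 1/24  (running 1/24)
  +(−1)^1/∏(1,0,3,0,1,2)! = -1/12  (running -1/24)
⟨..|..⟩ = √(48)·(-1/24) = -0.288675

-0.288675  (= −√(1/12))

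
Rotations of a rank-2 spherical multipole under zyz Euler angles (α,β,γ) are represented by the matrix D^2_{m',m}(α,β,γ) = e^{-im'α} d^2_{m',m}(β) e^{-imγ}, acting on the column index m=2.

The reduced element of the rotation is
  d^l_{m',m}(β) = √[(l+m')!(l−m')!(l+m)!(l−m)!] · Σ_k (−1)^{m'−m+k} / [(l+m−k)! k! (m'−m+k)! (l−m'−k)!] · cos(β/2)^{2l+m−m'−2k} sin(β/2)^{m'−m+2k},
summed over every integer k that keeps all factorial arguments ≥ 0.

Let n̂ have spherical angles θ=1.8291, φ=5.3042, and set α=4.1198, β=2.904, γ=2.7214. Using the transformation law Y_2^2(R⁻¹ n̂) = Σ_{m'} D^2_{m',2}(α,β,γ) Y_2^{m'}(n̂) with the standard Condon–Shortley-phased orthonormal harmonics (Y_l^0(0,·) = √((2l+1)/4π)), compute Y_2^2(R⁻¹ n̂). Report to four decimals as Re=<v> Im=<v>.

Need the full column D^2_{m',2} for m'=−2..2 at α=4.1198, β=2.9040, γ=2.7214.
cos(β/2)=0.118517, sin(β/2)=0.992952
d^2_{-2,2}: single k=4 term ⇒ +0.972105;  D = -0.914892+0.328573i
d^2_{-1,2}: single k=3 term ⇒ +0.232058;  D = +0.056916-0.224969i
d^2_{0,2}: single k=2 term ⇒ +0.033923;  D = +0.022633+0.025269i
d^2_{1,2}: single k=1 term ⇒ +0.003306;  D = -0.003275+0.000454i
d^2_{2,2}: single k=0 term ⇒ +0.000197;  D = +0.000087-0.000177i
Y_2^{m'}(θ=1.8291,φ=5.3042) and Σ D·Y over m':
  (-0.9149+0.3286i)·(-0.1363+0.3343i)  (+0.0569-0.2250i)·(-0.1064-0.1583i)  (+0.0226+0.0253i)·(-0.2537+0.0000i)  (-0.0033+0.0005i)·(+0.1064-0.1583i)  (+0.0001-0.0002i)·(-0.1363-0.3343i)
Y_2^2(R⁻¹ n̂) = -0.032898-0.341597i

Re=-0.0329 Im=-0.3416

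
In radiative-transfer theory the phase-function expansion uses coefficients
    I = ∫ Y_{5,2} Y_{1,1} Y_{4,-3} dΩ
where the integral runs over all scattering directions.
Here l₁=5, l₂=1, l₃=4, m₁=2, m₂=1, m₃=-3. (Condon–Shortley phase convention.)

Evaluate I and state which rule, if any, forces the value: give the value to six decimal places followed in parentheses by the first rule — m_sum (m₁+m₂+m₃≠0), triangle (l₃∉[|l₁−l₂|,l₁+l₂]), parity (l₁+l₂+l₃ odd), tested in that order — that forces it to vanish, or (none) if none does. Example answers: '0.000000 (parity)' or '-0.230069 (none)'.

Checks pass: Σm=0; 10 even; l₃=4∈[4,6].
(2·5+1)(2·1+1)(2·4+1) = 297
Δ: 2! 8! 0! / 11! → 1/495
sum: t=1:−1/576 = -1/576
3j²(5 1 4; 0 0 0) = Δ·Π!·Σ² = 5/99  (sign -1)
sum: t=2:+1/10080 = 1/10080
3j²(5 1 4; 2 1 -3) = Δ·Π!·Σ² = 1/165  (sign -1)
combine: 4πI² = 297·5/99·1/165 = 1/11
take √, sign +1: I = 0.08505478
No selection rule forces the value: the integral is nonzero (none).

0.085055 (none)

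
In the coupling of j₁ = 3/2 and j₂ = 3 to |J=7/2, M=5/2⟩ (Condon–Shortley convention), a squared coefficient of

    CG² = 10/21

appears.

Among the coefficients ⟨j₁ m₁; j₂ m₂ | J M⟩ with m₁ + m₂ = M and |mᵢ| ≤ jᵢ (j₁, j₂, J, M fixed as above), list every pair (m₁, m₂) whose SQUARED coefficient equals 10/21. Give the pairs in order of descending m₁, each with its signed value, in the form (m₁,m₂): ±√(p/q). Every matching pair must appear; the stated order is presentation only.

Admissible pairs with m₁+m₂ = M = 5/2: (-1/2,3), (1/2,2), (3/2,1)
  (m₁,m₂)=(3/2,1): CG² = 10/21, CG = +√(10/21)   ← matches the target
  (m₁,m₂)=(1/2,2): CG² = 1/7, CG = −√(1/7)
  (m₁,m₂)=(-1/2,3): CG² = 8/21, CG = −√(8/21)
Pairs with CG² = 10/21: (3/2,1): +√(10/21)

(3/2,1): +√(10/21)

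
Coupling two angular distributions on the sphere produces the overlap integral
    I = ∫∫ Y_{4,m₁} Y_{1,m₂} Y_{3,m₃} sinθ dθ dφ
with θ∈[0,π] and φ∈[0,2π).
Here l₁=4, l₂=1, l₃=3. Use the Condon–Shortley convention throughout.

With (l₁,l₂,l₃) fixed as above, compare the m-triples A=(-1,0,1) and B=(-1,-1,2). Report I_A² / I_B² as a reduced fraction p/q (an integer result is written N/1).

5/1

l's match ⇒ only the (l;m) 3-j factors differ between A and B.
A: triangle coeff Δ(4,1,3) = 1/252; Σ_t [1,1]: t=1:−1/48 = -1/48; (3j)²=5/84 [(4 1 3; -1 0 1)], sign=-1
B: triangle coeff Δ(4,1,3) = 1/252; Σ_t [0,0]: t=0:+1/240 = 1/240; (3j)²=1/84 [(4 1 3; -1 -1 2)], sign=-1
I_A²/I_B² = (5/84)/(1/84) = 5/1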